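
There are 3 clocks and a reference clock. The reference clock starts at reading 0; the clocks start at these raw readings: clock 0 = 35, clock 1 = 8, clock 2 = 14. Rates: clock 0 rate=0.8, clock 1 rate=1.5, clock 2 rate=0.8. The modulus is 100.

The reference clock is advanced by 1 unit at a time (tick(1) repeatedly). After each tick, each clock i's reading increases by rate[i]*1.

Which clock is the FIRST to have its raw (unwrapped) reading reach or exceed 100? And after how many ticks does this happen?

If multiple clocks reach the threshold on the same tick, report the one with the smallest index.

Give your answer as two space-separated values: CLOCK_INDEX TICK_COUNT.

Answer: 1 62

Derivation:
clock 0: start=35, rate=0.8, needs 100-35 = 65; ticks = ceil(65/0.8) = ceil(81.2500) = 82; reading at tick 82 = 35 + 0.8*82 = 100.6000
clock 1: start=8, rate=1.5, needs 100-8 = 92; ticks = ceil(92/1.5) = ceil(61.3333) = 62; reading at tick 62 = 8 + 1.5*62 = 101.0000
clock 2: start=14, rate=0.8, needs 100-14 = 86; ticks = ceil(86/0.8) = ceil(107.5000) = 108; reading at tick 108 = 14 + 0.8*108 = 100.4000
Minimum tick count = 62; winners = [1]; smallest index = 1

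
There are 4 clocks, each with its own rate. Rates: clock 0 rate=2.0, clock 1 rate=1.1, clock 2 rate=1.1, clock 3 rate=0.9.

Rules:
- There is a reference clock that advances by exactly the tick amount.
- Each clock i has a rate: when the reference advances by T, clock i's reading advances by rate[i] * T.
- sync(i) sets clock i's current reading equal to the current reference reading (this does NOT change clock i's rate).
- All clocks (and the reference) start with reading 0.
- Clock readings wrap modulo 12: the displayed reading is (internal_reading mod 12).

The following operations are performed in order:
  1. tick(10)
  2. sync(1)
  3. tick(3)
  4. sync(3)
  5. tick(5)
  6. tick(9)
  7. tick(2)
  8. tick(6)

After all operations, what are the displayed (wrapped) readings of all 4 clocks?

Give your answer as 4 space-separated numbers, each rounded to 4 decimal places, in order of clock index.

After op 1 tick(10): ref=10.0000 raw=[20.0000 11.0000 11.0000 9.0000]
After op 2 sync(1): ref=10.0000 raw=[20.0000 10.0000 11.0000 9.0000]
After op 3 tick(3): ref=13.0000 raw=[26.0000 13.3000 14.3000 11.7000]
After op 4 sync(3): ref=13.0000 raw=[26.0000 13.3000 14.3000 13.0000]
After op 5 tick(5): ref=18.0000 raw=[36.0000 18.8000 19.8000 17.5000]
After op 6 tick(9): ref=27.0000 raw=[54.0000 28.7000 29.7000 25.6000]
After op 7 tick(2): ref=29.0000 raw=[58.0000 30.9000 31.9000 27.4000]
After op 8 tick(6): ref=35.0000 raw=[70.0000 37.5000 38.5000 32.8000]
Wrap final raw readings (mod 12): 70.0000 mod 12 = 10.0000; 37.5000 mod 12 = 1.5000; 38.5000 mod 12 = 2.5000; 32.8000 mod 12 = 8.8000

Answer: 10.0000 1.5000 2.5000 8.8000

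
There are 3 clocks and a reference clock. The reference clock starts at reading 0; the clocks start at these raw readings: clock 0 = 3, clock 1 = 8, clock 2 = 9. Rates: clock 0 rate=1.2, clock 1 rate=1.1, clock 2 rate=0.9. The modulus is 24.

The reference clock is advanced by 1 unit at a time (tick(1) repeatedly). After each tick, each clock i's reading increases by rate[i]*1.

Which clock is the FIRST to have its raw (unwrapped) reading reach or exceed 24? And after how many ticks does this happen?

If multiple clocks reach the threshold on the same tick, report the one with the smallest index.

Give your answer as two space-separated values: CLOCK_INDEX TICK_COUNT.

clock 0: start=3, rate=1.2, needs 24-3 = 21; ticks = ceil(21/1.2) = ceil(17.5000) = 18; reading at tick 18 = 3 + 1.2*18 = 24.6000
clock 1: start=8, rate=1.1, needs 24-8 = 16; ticks = ceil(16/1.1) = ceil(14.5455) = 15; reading at tick 15 = 8 + 1.1*15 = 24.5000
clock 2: start=9, rate=0.9, needs 24-9 = 15; ticks = ceil(15/0.9) = ceil(16.6667) = 17; reading at tick 17 = 9 + 0.9*17 = 24.3000
Minimum tick count = 15; winners = [1]; smallest index = 1

Answer: 1 15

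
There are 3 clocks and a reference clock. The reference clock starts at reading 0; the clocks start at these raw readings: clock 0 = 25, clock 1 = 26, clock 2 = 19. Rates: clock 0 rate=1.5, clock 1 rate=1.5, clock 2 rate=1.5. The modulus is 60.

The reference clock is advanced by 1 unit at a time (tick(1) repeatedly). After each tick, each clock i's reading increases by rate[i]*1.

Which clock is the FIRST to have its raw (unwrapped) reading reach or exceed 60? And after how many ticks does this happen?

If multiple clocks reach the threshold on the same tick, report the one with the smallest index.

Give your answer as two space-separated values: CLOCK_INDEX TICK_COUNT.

Answer: 1 23

Derivation:
clock 0: start=25, rate=1.5, needs 60-25 = 35; ticks = ceil(35/1.5) = ceil(23.3333) = 24; reading at tick 24 = 25 + 1.5*24 = 61.0000
clock 1: start=26, rate=1.5, needs 60-26 = 34; ticks = ceil(34/1.5) = ceil(22.6667) = 23; reading at tick 23 = 26 + 1.5*23 = 60.5000
clock 2: start=19, rate=1.5, needs 60-19 = 41; ticks = ceil(41/1.5) = ceil(27.3333) = 28; reading at tick 28 = 19 + 1.5*28 = 61.0000
Minimum tick count = 23; winners = [1]; smallest index = 1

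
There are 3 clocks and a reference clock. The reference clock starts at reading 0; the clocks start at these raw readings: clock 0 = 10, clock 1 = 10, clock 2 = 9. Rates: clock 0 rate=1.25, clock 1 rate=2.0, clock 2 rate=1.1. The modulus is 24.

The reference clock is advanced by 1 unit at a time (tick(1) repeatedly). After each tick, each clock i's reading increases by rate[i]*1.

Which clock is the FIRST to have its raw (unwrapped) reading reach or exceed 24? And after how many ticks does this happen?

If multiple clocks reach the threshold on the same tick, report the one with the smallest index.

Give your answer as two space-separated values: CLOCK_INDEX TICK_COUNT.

clock 0: start=10, rate=1.25, needs 24-10 = 14; ticks = ceil(14/1.25) = ceil(11.2000) = 12; reading at tick 12 = 10 + 1.25*12 = 25.0000
clock 1: start=10, rate=2.0, needs 24-10 = 14; ticks = ceil(14/2.0) = ceil(7.0000) = 7; reading at tick 7 = 10 + 2.0*7 = 24.0000
clock 2: start=9, rate=1.1, needs 24-9 = 15; ticks = ceil(15/1.1) = ceil(13.6364) = 14; reading at tick 14 = 9 + 1.1*14 = 24.4000
Minimum tick count = 7; winners = [1]; smallest index = 1

Answer: 1 7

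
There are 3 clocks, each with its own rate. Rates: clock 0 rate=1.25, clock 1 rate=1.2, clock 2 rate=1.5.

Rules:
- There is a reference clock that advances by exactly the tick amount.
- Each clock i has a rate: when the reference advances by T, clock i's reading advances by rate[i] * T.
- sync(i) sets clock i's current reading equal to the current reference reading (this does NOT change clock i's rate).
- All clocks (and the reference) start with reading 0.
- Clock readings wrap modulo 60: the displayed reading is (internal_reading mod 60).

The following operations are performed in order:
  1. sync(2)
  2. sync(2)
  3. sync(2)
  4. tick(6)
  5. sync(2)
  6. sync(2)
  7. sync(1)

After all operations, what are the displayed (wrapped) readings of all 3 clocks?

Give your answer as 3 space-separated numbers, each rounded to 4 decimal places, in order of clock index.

Answer: 7.5000 6.0000 6.0000

Derivation:
After op 1 sync(2): ref=0.0000 raw=[0.0000 0.0000 0.0000]
After op 2 sync(2): ref=0.0000 raw=[0.0000 0.0000 0.0000]
After op 3 sync(2): ref=0.0000 raw=[0.0000 0.0000 0.0000]
After op 4 tick(6): ref=6.0000 raw=[7.5000 7.2000 9.0000]
After op 5 sync(2): ref=6.0000 raw=[7.5000 7.2000 6.0000]
After op 6 sync(2): ref=6.0000 raw=[7.5000 7.2000 6.0000]
After op 7 sync(1): ref=6.0000 raw=[7.5000 6.0000 6.0000]
Wrap final raw readings (mod 60): 7.5000 mod 60 = 7.5000; 6.0000 mod 60 = 6.0000; 6.0000 mod 60 = 6.0000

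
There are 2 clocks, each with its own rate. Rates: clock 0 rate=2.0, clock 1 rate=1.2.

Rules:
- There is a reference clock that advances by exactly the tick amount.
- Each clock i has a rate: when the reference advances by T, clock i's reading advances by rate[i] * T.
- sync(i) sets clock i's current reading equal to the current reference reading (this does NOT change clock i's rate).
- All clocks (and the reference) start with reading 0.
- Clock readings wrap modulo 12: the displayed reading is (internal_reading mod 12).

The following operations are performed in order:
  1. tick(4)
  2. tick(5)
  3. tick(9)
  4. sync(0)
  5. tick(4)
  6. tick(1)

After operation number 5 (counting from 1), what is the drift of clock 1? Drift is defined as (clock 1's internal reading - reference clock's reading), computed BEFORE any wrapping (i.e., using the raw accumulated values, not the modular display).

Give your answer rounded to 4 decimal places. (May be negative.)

Answer: 4.4000

Derivation:
After op 1 tick(4): ref=4.0000 raw=[8.0000 4.8000]
After op 2 tick(5): ref=9.0000 raw=[18.0000 10.8000]
After op 3 tick(9): ref=18.0000 raw=[36.0000 21.6000]
After op 4 sync(0): ref=18.0000 raw=[18.0000 21.6000]
After op 5 tick(4): ref=22.0000 raw=[26.0000 26.4000]
Drift of clock 1 after op 5: 26.4000 - 22.0000 = 4.4000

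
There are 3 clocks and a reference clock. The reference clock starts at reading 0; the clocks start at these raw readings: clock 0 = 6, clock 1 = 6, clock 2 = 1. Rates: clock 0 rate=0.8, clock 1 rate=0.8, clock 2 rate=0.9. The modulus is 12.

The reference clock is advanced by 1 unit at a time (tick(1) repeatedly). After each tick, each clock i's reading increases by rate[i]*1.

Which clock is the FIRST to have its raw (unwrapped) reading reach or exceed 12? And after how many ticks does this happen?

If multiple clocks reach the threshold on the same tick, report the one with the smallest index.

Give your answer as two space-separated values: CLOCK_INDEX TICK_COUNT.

clock 0: start=6, rate=0.8, needs 12-6 = 6; ticks = ceil(6/0.8) = ceil(7.5000) = 8; reading at tick 8 = 6 + 0.8*8 = 12.4000
clock 1: start=6, rate=0.8, needs 12-6 = 6; ticks = ceil(6/0.8) = ceil(7.5000) = 8; reading at tick 8 = 6 + 0.8*8 = 12.4000
clock 2: start=1, rate=0.9, needs 12-1 = 11; ticks = ceil(11/0.9) = ceil(12.2222) = 13; reading at tick 13 = 1 + 0.9*13 = 12.7000
Minimum tick count = 8; winners = [0, 1]; smallest index = 0

Answer: 0 8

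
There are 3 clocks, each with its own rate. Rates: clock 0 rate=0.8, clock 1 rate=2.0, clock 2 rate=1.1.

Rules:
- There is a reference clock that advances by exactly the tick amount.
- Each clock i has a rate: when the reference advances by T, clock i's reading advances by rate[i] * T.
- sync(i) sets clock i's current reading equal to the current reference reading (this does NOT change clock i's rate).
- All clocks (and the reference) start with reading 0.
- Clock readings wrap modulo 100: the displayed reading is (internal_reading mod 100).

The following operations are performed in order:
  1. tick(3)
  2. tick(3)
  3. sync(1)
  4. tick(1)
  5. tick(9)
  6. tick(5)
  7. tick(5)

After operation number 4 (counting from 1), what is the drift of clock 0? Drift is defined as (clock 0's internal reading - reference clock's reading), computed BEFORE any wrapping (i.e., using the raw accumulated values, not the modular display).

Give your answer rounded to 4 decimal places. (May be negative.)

Answer: -1.4000

Derivation:
After op 1 tick(3): ref=3.0000 raw=[2.4000 6.0000 3.3000]
After op 2 tick(3): ref=6.0000 raw=[4.8000 12.0000 6.6000]
After op 3 sync(1): ref=6.0000 raw=[4.8000 6.0000 6.6000]
After op 4 tick(1): ref=7.0000 raw=[5.6000 8.0000 7.7000]
Drift of clock 0 after op 4: 5.6000 - 7.0000 = -1.4000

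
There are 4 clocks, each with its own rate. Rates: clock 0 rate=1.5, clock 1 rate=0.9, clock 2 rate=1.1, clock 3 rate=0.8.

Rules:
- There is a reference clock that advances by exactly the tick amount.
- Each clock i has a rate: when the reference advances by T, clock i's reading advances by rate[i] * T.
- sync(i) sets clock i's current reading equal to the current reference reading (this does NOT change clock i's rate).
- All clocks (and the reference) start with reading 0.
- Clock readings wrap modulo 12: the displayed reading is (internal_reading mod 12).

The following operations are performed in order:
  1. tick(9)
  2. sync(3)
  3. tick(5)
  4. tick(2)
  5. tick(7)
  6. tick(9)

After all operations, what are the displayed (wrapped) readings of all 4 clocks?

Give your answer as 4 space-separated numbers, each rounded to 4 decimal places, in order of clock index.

Answer: 0.0000 4.8000 11.2000 3.4000

Derivation:
After op 1 tick(9): ref=9.0000 raw=[13.5000 8.1000 9.9000 7.2000]
After op 2 sync(3): ref=9.0000 raw=[13.5000 8.1000 9.9000 9.0000]
After op 3 tick(5): ref=14.0000 raw=[21.0000 12.6000 15.4000 13.0000]
After op 4 tick(2): ref=16.0000 raw=[24.0000 14.4000 17.6000 14.6000]
After op 5 tick(7): ref=23.0000 raw=[34.5000 20.7000 25.3000 20.2000]
After op 6 tick(9): ref=32.0000 raw=[48.0000 28.8000 35.2000 27.4000]
Wrap final raw readings (mod 12): 48.0000 mod 12 = 0.0000; 28.8000 mod 12 = 4.8000; 35.2000 mod 12 = 11.2000; 27.4000 mod 12 = 3.4000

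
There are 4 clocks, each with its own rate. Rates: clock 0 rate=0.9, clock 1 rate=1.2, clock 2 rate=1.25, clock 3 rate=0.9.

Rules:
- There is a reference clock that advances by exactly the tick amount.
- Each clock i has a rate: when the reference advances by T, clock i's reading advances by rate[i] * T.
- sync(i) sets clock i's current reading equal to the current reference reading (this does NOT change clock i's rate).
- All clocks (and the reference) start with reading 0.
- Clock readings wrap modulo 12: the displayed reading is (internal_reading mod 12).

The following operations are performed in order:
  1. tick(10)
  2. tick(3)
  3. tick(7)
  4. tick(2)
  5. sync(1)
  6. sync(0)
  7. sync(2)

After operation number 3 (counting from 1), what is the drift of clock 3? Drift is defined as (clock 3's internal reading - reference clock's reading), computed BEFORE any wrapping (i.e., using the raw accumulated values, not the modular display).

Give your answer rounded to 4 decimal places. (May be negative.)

Answer: -2.0000

Derivation:
After op 1 tick(10): ref=10.0000 raw=[9.0000 12.0000 12.5000 9.0000]
After op 2 tick(3): ref=13.0000 raw=[11.7000 15.6000 16.2500 11.7000]
After op 3 tick(7): ref=20.0000 raw=[18.0000 24.0000 25.0000 18.0000]
Drift of clock 3 after op 3: 18.0000 - 20.0000 = -2.0000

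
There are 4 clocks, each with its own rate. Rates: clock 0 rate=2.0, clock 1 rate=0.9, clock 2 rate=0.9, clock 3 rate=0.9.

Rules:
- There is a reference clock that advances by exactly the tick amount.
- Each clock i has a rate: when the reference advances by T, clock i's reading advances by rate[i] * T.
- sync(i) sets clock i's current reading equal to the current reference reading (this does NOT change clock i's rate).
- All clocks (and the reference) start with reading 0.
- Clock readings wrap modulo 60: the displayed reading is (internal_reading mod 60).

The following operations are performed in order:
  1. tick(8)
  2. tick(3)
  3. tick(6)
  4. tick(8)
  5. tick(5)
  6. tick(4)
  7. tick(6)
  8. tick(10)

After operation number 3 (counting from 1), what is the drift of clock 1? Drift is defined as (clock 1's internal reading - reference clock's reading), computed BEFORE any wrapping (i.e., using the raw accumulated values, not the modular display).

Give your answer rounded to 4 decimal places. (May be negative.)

Answer: -1.7000

Derivation:
After op 1 tick(8): ref=8.0000 raw=[16.0000 7.2000 7.2000 7.2000]
After op 2 tick(3): ref=11.0000 raw=[22.0000 9.9000 9.9000 9.9000]
After op 3 tick(6): ref=17.0000 raw=[34.0000 15.3000 15.3000 15.3000]
Drift of clock 1 after op 3: 15.3000 - 17.0000 = -1.7000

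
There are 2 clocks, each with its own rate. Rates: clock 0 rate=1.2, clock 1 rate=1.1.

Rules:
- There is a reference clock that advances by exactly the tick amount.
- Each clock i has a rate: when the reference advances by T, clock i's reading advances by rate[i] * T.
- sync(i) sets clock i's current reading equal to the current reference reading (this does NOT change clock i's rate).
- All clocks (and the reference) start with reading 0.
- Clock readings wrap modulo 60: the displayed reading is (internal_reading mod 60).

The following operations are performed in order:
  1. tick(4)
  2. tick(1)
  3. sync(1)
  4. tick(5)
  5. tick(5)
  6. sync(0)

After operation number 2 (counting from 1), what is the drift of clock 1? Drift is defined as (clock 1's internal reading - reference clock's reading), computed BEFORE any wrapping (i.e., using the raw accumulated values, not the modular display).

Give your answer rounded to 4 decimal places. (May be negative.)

Answer: 0.5000

Derivation:
After op 1 tick(4): ref=4.0000 raw=[4.8000 4.4000]
After op 2 tick(1): ref=5.0000 raw=[6.0000 5.5000]
Drift of clock 1 after op 2: 5.5000 - 5.0000 = 0.5000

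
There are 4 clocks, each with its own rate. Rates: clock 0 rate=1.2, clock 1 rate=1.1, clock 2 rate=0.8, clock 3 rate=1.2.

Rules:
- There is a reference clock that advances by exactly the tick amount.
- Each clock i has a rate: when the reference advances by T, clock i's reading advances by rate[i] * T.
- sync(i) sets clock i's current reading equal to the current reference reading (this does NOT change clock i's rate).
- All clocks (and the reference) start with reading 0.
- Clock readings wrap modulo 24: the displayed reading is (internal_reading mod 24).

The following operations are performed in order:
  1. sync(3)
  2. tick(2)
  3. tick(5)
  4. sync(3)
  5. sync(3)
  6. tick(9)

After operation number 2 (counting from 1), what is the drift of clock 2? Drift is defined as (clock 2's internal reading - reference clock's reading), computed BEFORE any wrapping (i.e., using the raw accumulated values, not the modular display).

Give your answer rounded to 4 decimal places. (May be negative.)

After op 1 sync(3): ref=0.0000 raw=[0.0000 0.0000 0.0000 0.0000]
After op 2 tick(2): ref=2.0000 raw=[2.4000 2.2000 1.6000 2.4000]
Drift of clock 2 after op 2: 1.6000 - 2.0000 = -0.4000

Answer: -0.4000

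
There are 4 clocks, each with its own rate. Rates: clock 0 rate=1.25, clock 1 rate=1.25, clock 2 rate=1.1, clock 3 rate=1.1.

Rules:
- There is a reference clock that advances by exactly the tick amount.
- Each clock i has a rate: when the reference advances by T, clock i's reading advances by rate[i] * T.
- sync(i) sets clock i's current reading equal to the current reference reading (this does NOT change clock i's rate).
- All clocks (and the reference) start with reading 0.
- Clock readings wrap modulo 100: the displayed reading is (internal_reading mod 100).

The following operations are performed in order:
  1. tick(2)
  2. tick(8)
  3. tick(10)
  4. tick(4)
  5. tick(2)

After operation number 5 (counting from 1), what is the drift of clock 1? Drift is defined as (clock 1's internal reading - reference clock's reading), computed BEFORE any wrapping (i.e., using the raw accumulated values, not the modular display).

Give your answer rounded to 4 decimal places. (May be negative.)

After op 1 tick(2): ref=2.0000 raw=[2.5000 2.5000 2.2000 2.2000]
After op 2 tick(8): ref=10.0000 raw=[12.5000 12.5000 11.0000 11.0000]
After op 3 tick(10): ref=20.0000 raw=[25.0000 25.0000 22.0000 22.0000]
After op 4 tick(4): ref=24.0000 raw=[30.0000 30.0000 26.4000 26.4000]
After op 5 tick(2): ref=26.0000 raw=[32.5000 32.5000 28.6000 28.6000]
Drift of clock 1 after op 5: 32.5000 - 26.0000 = 6.5000

Answer: 6.5000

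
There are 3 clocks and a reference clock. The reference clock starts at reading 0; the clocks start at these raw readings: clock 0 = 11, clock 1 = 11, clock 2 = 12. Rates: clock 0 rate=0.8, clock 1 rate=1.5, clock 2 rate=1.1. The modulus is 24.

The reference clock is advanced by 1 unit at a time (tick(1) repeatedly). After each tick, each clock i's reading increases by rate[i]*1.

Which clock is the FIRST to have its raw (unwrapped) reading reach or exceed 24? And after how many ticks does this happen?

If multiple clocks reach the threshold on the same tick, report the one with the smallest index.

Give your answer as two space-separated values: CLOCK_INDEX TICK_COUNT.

Answer: 1 9

Derivation:
clock 0: start=11, rate=0.8, needs 24-11 = 13; ticks = ceil(13/0.8) = ceil(16.2500) = 17; reading at tick 17 = 11 + 0.8*17 = 24.6000
clock 1: start=11, rate=1.5, needs 24-11 = 13; ticks = ceil(13/1.5) = ceil(8.6667) = 9; reading at tick 9 = 11 + 1.5*9 = 24.5000
clock 2: start=12, rate=1.1, needs 24-12 = 12; ticks = ceil(12/1.1) = ceil(10.9091) = 11; reading at tick 11 = 12 + 1.1*11 = 24.1000
Minimum tick count = 9; winners = [1]; smallest index = 1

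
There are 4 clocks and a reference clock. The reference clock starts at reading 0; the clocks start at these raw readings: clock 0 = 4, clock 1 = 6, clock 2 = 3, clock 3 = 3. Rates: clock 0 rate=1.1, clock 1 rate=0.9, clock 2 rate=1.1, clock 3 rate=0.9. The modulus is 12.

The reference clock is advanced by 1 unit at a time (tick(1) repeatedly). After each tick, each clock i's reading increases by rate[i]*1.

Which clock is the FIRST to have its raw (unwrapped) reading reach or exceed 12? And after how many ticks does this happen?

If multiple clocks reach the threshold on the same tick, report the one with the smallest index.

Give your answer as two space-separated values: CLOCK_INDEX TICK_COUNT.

Answer: 1 7

Derivation:
clock 0: start=4, rate=1.1, needs 12-4 = 8; ticks = ceil(8/1.1) = ceil(7.2727) = 8; reading at tick 8 = 4 + 1.1*8 = 12.8000
clock 1: start=6, rate=0.9, needs 12-6 = 6; ticks = ceil(6/0.9) = ceil(6.6667) = 7; reading at tick 7 = 6 + 0.9*7 = 12.3000
clock 2: start=3, rate=1.1, needs 12-3 = 9; ticks = ceil(9/1.1) = ceil(8.1818) = 9; reading at tick 9 = 3 + 1.1*9 = 12.9000
clock 3: start=3, rate=0.9, needs 12-3 = 9; ticks = ceil(9/0.9) = ceil(10.0000) = 10; reading at tick 10 = 3 + 0.9*10 = 12.0000
Minimum tick count = 7; winners = [1]; smallest index = 1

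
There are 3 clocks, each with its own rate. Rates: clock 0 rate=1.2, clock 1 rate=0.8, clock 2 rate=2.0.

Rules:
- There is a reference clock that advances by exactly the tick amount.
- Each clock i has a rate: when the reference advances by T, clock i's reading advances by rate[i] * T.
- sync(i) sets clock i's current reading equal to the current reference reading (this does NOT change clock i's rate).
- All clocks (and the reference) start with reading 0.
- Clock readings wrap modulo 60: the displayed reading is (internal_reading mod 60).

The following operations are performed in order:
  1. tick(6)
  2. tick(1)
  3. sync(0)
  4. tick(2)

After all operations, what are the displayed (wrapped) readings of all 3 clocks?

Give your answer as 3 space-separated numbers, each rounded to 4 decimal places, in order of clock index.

Answer: 9.4000 7.2000 18.0000

Derivation:
After op 1 tick(6): ref=6.0000 raw=[7.2000 4.8000 12.0000]
After op 2 tick(1): ref=7.0000 raw=[8.4000 5.6000 14.0000]
After op 3 sync(0): ref=7.0000 raw=[7.0000 5.6000 14.0000]
After op 4 tick(2): ref=9.0000 raw=[9.4000 7.2000 18.0000]
Wrap final raw readings (mod 60): 9.4000 mod 60 = 9.4000; 7.2000 mod 60 = 7.2000; 18.0000 mod 60 = 18.0000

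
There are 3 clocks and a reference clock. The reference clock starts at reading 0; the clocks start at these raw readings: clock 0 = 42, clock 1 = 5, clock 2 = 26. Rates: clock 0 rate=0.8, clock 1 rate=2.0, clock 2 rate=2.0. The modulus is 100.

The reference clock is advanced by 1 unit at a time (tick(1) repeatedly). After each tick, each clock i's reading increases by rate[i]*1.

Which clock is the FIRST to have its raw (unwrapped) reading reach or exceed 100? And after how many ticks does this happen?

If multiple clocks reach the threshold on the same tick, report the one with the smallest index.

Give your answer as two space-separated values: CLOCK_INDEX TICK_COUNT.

Answer: 2 37

Derivation:
clock 0: start=42, rate=0.8, needs 100-42 = 58; ticks = ceil(58/0.8) = ceil(72.5000) = 73; reading at tick 73 = 42 + 0.8*73 = 100.4000
clock 1: start=5, rate=2.0, needs 100-5 = 95; ticks = ceil(95/2.0) = ceil(47.5000) = 48; reading at tick 48 = 5 + 2.0*48 = 101.0000
clock 2: start=26, rate=2.0, needs 100-26 = 74; ticks = ceil(74/2.0) = ceil(37.0000) = 37; reading at tick 37 = 26 + 2.0*37 = 100.0000
Minimum tick count = 37; winners = [2]; smallest index = 2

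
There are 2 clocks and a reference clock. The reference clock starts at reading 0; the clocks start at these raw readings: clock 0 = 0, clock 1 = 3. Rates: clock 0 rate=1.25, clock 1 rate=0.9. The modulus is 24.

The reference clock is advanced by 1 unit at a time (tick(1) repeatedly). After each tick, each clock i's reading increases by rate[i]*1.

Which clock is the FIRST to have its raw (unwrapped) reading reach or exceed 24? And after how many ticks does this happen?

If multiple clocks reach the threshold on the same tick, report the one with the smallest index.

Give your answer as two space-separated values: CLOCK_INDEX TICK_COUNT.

Answer: 0 20

Derivation:
clock 0: start=0, rate=1.25, needs 24-0 = 24; ticks = ceil(24/1.25) = ceil(19.2000) = 20; reading at tick 20 = 0 + 1.25*20 = 25.0000
clock 1: start=3, rate=0.9, needs 24-3 = 21; ticks = ceil(21/0.9) = ceil(23.3333) = 24; reading at tick 24 = 3 + 0.9*24 = 24.6000
Minimum tick count = 20; winners = [0]; smallest index = 0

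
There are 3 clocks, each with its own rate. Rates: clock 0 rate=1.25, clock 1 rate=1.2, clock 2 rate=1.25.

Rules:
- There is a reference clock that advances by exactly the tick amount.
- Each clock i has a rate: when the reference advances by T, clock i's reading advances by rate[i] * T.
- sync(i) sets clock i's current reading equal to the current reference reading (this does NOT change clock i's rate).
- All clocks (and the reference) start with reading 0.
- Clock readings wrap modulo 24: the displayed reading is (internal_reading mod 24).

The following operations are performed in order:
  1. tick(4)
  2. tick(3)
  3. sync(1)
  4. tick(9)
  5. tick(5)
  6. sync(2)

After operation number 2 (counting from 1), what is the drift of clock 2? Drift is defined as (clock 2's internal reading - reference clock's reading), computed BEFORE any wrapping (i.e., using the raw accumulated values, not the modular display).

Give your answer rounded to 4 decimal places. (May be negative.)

Answer: 1.7500

Derivation:
After op 1 tick(4): ref=4.0000 raw=[5.0000 4.8000 5.0000]
After op 2 tick(3): ref=7.0000 raw=[8.7500 8.4000 8.7500]
Drift of clock 2 after op 2: 8.7500 - 7.0000 = 1.7500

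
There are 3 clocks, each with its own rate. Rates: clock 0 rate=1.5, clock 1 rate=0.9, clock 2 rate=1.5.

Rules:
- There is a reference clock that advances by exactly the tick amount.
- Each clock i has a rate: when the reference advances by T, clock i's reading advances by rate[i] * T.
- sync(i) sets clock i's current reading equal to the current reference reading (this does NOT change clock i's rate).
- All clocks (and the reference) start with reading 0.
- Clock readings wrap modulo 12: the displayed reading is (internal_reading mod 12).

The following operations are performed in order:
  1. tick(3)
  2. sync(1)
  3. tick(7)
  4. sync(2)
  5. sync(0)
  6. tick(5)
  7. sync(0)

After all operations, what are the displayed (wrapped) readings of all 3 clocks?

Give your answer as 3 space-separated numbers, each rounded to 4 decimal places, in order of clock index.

Answer: 3.0000 1.8000 5.5000

Derivation:
After op 1 tick(3): ref=3.0000 raw=[4.5000 2.7000 4.5000]
After op 2 sync(1): ref=3.0000 raw=[4.5000 3.0000 4.5000]
After op 3 tick(7): ref=10.0000 raw=[15.0000 9.3000 15.0000]
After op 4 sync(2): ref=10.0000 raw=[15.0000 9.3000 10.0000]
After op 5 sync(0): ref=10.0000 raw=[10.0000 9.3000 10.0000]
After op 6 tick(5): ref=15.0000 raw=[17.5000 13.8000 17.5000]
After op 7 sync(0): ref=15.0000 raw=[15.0000 13.8000 17.5000]
Wrap final raw readings (mod 12): 15.0000 mod 12 = 3.0000; 13.8000 mod 12 = 1.8000; 17.5000 mod 12 = 5.5000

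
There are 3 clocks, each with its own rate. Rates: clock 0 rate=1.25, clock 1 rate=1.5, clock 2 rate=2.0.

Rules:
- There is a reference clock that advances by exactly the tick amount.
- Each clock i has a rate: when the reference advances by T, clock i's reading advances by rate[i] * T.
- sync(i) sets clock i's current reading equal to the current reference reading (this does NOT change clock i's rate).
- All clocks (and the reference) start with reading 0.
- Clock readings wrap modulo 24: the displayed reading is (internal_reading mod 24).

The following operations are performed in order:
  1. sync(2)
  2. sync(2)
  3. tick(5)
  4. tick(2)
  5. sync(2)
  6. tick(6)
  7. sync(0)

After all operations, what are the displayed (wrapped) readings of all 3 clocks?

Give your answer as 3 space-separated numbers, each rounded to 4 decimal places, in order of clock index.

Answer: 13.0000 19.5000 19.0000

Derivation:
After op 1 sync(2): ref=0.0000 raw=[0.0000 0.0000 0.0000]
After op 2 sync(2): ref=0.0000 raw=[0.0000 0.0000 0.0000]
After op 3 tick(5): ref=5.0000 raw=[6.2500 7.5000 10.0000]
After op 4 tick(2): ref=7.0000 raw=[8.7500 10.5000 14.0000]
After op 5 sync(2): ref=7.0000 raw=[8.7500 10.5000 7.0000]
After op 6 tick(6): ref=13.0000 raw=[16.2500 19.5000 19.0000]
After op 7 sync(0): ref=13.0000 raw=[13.0000 19.5000 19.0000]
Wrap final raw readings (mod 24): 13.0000 mod 24 = 13.0000; 19.5000 mod 24 = 19.5000; 19.0000 mod 24 = 19.0000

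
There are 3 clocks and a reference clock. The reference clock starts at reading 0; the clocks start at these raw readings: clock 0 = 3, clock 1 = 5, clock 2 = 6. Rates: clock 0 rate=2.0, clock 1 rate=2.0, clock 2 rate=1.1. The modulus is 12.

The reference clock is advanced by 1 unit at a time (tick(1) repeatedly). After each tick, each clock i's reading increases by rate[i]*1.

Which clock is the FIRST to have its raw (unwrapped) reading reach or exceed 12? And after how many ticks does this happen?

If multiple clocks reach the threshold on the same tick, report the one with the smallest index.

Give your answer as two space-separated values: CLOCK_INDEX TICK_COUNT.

clock 0: start=3, rate=2.0, needs 12-3 = 9; ticks = ceil(9/2.0) = ceil(4.5000) = 5; reading at tick 5 = 3 + 2.0*5 = 13.0000
clock 1: start=5, rate=2.0, needs 12-5 = 7; ticks = ceil(7/2.0) = ceil(3.5000) = 4; reading at tick 4 = 5 + 2.0*4 = 13.0000
clock 2: start=6, rate=1.1, needs 12-6 = 6; ticks = ceil(6/1.1) = ceil(5.4545) = 6; reading at tick 6 = 6 + 1.1*6 = 12.6000
Minimum tick count = 4; winners = [1]; smallest index = 1

Answer: 1 4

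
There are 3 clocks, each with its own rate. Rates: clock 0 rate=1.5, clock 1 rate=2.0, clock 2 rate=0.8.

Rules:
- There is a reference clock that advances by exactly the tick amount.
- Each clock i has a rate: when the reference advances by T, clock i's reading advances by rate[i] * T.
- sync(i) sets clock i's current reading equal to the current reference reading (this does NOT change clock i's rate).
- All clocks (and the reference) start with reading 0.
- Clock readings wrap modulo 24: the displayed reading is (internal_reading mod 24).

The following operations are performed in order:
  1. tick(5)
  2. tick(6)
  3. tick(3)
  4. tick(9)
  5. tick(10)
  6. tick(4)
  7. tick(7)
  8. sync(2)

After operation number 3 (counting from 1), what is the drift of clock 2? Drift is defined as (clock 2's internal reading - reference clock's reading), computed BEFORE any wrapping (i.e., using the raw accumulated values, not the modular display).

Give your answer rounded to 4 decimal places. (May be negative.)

After op 1 tick(5): ref=5.0000 raw=[7.5000 10.0000 4.0000]
After op 2 tick(6): ref=11.0000 raw=[16.5000 22.0000 8.8000]
After op 3 tick(3): ref=14.0000 raw=[21.0000 28.0000 11.2000]
Drift of clock 2 after op 3: 11.2000 - 14.0000 = -2.8000

Answer: -2.8000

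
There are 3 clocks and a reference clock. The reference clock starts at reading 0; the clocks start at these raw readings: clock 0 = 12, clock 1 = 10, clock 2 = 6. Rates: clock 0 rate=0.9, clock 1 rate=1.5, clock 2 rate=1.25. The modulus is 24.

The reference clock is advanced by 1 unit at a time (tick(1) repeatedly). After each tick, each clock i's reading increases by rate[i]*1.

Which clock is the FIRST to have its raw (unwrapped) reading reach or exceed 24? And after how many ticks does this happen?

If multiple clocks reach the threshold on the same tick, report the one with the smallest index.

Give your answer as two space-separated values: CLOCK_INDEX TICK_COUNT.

clock 0: start=12, rate=0.9, needs 24-12 = 12; ticks = ceil(12/0.9) = ceil(13.3333) = 14; reading at tick 14 = 12 + 0.9*14 = 24.6000
clock 1: start=10, rate=1.5, needs 24-10 = 14; ticks = ceil(14/1.5) = ceil(9.3333) = 10; reading at tick 10 = 10 + 1.5*10 = 25.0000
clock 2: start=6, rate=1.25, needs 24-6 = 18; ticks = ceil(18/1.25) = ceil(14.4000) = 15; reading at tick 15 = 6 + 1.25*15 = 24.7500
Minimum tick count = 10; winners = [1]; smallest index = 1

Answer: 1 10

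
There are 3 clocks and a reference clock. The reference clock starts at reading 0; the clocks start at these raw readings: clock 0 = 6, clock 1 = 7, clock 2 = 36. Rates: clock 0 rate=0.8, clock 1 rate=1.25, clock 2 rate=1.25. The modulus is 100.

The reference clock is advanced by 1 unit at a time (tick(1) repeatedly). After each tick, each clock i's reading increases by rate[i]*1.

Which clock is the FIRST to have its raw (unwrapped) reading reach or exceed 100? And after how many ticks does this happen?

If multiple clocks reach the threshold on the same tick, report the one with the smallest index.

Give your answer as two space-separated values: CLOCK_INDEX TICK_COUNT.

clock 0: start=6, rate=0.8, needs 100-6 = 94; ticks = ceil(94/0.8) = ceil(117.5000) = 118; reading at tick 118 = 6 + 0.8*118 = 100.4000
clock 1: start=7, rate=1.25, needs 100-7 = 93; ticks = ceil(93/1.25) = ceil(74.4000) = 75; reading at tick 75 = 7 + 1.25*75 = 100.7500
clock 2: start=36, rate=1.25, needs 100-36 = 64; ticks = ceil(64/1.25) = ceil(51.2000) = 52; reading at tick 52 = 36 + 1.25*52 = 101.0000
Minimum tick count = 52; winners = [2]; smallest index = 2

Answer: 2 52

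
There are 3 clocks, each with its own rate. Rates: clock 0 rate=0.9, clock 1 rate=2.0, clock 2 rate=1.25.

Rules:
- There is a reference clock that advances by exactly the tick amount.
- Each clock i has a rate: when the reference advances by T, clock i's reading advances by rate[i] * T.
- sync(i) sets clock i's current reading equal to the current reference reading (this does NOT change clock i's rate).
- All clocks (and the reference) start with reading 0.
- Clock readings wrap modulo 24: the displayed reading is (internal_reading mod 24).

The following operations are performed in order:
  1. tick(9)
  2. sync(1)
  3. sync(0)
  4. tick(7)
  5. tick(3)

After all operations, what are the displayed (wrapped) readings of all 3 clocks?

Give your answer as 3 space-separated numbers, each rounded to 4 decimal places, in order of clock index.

After op 1 tick(9): ref=9.0000 raw=[8.1000 18.0000 11.2500]
After op 2 sync(1): ref=9.0000 raw=[8.1000 9.0000 11.2500]
After op 3 sync(0): ref=9.0000 raw=[9.0000 9.0000 11.2500]
After op 4 tick(7): ref=16.0000 raw=[15.3000 23.0000 20.0000]
After op 5 tick(3): ref=19.0000 raw=[18.0000 29.0000 23.7500]
Wrap final raw readings (mod 24): 18.0000 mod 24 = 18.0000; 29.0000 mod 24 = 5.0000; 23.7500 mod 24 = 23.7500

Answer: 18.0000 5.0000 23.7500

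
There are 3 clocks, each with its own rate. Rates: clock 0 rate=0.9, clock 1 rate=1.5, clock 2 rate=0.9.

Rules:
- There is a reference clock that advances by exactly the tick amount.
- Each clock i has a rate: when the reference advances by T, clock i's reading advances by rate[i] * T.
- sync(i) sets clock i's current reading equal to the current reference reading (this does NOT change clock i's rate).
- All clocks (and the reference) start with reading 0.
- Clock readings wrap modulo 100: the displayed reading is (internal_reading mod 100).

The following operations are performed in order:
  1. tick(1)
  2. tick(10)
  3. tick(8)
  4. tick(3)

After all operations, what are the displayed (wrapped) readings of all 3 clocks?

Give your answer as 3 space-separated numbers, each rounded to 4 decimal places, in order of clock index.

After op 1 tick(1): ref=1.0000 raw=[0.9000 1.5000 0.9000]
After op 2 tick(10): ref=11.0000 raw=[9.9000 16.5000 9.9000]
After op 3 tick(8): ref=19.0000 raw=[17.1000 28.5000 17.1000]
After op 4 tick(3): ref=22.0000 raw=[19.8000 33.0000 19.8000]
Wrap final raw readings (mod 100): 19.8000 mod 100 = 19.8000; 33.0000 mod 100 = 33.0000; 19.8000 mod 100 = 19.8000

Answer: 19.8000 33.0000 19.8000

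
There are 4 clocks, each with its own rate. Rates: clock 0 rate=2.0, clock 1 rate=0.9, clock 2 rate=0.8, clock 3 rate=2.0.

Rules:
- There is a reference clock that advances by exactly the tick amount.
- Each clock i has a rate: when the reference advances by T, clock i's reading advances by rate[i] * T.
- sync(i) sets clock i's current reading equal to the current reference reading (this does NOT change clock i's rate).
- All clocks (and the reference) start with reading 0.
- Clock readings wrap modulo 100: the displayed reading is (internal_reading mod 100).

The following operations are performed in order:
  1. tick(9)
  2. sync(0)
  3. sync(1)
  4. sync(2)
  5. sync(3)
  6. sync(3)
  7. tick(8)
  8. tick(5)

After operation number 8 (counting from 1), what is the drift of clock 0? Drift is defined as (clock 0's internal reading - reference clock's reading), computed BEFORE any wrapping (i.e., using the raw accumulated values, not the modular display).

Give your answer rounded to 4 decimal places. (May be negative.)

After op 1 tick(9): ref=9.0000 raw=[18.0000 8.1000 7.2000 18.0000]
After op 2 sync(0): ref=9.0000 raw=[9.0000 8.1000 7.2000 18.0000]
After op 3 sync(1): ref=9.0000 raw=[9.0000 9.0000 7.2000 18.0000]
After op 4 sync(2): ref=9.0000 raw=[9.0000 9.0000 9.0000 18.0000]
After op 5 sync(3): ref=9.0000 raw=[9.0000 9.0000 9.0000 9.0000]
After op 6 sync(3): ref=9.0000 raw=[9.0000 9.0000 9.0000 9.0000]
After op 7 tick(8): ref=17.0000 raw=[25.0000 16.2000 15.4000 25.0000]
After op 8 tick(5): ref=22.0000 raw=[35.0000 20.7000 19.4000 35.0000]
Drift of clock 0 after op 8: 35.0000 - 22.0000 = 13.0000

Answer: 13.0000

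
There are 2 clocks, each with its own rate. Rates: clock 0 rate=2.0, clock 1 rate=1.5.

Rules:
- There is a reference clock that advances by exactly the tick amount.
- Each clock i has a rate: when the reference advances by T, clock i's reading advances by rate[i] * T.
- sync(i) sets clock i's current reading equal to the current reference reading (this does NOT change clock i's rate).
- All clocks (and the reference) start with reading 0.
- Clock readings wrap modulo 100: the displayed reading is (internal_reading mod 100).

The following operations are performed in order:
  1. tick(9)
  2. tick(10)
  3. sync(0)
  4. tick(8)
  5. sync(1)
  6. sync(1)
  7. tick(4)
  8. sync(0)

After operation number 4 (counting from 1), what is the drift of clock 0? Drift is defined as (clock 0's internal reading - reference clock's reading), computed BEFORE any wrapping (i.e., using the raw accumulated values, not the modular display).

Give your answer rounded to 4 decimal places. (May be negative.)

After op 1 tick(9): ref=9.0000 raw=[18.0000 13.5000]
After op 2 tick(10): ref=19.0000 raw=[38.0000 28.5000]
After op 3 sync(0): ref=19.0000 raw=[19.0000 28.5000]
After op 4 tick(8): ref=27.0000 raw=[35.0000 40.5000]
Drift of clock 0 after op 4: 35.0000 - 27.0000 = 8.0000

Answer: 8.0000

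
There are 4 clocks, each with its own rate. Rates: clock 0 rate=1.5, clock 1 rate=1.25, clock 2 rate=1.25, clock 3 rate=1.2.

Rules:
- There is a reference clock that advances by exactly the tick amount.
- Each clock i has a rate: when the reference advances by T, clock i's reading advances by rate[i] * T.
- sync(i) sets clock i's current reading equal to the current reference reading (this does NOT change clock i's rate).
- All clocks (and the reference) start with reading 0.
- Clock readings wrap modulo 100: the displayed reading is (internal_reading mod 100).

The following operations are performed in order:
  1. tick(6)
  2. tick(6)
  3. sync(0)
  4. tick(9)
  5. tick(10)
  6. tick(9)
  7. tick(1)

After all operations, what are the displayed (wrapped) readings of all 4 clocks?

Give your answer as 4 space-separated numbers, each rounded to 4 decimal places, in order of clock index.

After op 1 tick(6): ref=6.0000 raw=[9.0000 7.5000 7.5000 7.2000]
After op 2 tick(6): ref=12.0000 raw=[18.0000 15.0000 15.0000 14.4000]
After op 3 sync(0): ref=12.0000 raw=[12.0000 15.0000 15.0000 14.4000]
After op 4 tick(9): ref=21.0000 raw=[25.5000 26.2500 26.2500 25.2000]
After op 5 tick(10): ref=31.0000 raw=[40.5000 38.7500 38.7500 37.2000]
After op 6 tick(9): ref=40.0000 raw=[54.0000 50.0000 50.0000 48.0000]
After op 7 tick(1): ref=41.0000 raw=[55.5000 51.2500 51.2500 49.2000]
Wrap final raw readings (mod 100): 55.5000 mod 100 = 55.5000; 51.2500 mod 100 = 51.2500; 51.2500 mod 100 = 51.2500; 49.2000 mod 100 = 49.2000

Answer: 55.5000 51.2500 51.2500 49.2000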